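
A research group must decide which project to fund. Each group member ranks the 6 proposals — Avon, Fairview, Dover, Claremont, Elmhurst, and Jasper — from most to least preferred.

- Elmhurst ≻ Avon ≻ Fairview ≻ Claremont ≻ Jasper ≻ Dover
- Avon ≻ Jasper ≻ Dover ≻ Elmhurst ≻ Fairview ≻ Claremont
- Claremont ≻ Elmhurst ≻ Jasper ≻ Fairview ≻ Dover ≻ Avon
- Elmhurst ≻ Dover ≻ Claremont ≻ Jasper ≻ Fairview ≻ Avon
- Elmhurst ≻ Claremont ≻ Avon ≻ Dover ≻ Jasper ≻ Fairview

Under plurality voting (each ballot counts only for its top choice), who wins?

Elmhurst

First-place vote totals:
  Avon: 1
  Fairview: 0
  Dover: 0
  Claremont: 1
  Elmhurst: 3
  Jasper: 0
Elmhurst has the most first-place votes.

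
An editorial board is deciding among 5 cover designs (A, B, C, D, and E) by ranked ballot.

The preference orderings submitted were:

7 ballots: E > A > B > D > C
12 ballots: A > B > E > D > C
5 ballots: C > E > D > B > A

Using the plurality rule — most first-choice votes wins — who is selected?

First-place vote totals:
  A: 12
  B: 0
  C: 5
  D: 0
  E: 7
A has the most first-place votes.

A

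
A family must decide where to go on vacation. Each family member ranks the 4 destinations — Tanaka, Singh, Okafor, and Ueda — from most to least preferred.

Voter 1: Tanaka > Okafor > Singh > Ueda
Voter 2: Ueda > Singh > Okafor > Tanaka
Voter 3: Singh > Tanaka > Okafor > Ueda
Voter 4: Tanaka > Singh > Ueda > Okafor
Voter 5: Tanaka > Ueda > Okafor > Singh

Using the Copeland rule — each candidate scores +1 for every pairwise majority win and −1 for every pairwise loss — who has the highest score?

Tanaka

Pairwise results:
  Tanaka vs Singh: Tanaka wins 3–2.
  Tanaka vs Okafor: Tanaka wins 4–1.
  Tanaka vs Ueda: Tanaka wins 4–1.
  Singh vs Okafor: Singh wins 3–2.
  Singh vs Ueda: Singh wins 3–2.
  Okafor vs Ueda: Ueda wins 3–2.
Copeland scores (wins − losses):
  Tanaka: 3 − 0 = 3
  Singh: 2 − 1 = 1
  Okafor: 0 − 3 = -3
  Ueda: 1 − 2 = -1
Tanaka has the best Copeland score.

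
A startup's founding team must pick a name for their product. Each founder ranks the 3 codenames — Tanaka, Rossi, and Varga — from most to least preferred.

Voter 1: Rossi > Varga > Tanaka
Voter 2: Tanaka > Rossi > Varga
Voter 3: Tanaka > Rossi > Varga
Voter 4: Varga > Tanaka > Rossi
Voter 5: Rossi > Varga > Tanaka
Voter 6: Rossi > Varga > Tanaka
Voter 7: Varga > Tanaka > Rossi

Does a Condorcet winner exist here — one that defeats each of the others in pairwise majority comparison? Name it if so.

Head-to-head results (7 voters total):
Tanaka vs Rossi: Tanaka wins 4–3.
Tanaka vs Varga: Varga wins 5–2.
Rossi vs Varga: Rossi wins 5–2.
No candidate beats all others: Tanaka beats Rossi beats Varga beats Tanaka, a majority cycle.

There is no Condorcet winner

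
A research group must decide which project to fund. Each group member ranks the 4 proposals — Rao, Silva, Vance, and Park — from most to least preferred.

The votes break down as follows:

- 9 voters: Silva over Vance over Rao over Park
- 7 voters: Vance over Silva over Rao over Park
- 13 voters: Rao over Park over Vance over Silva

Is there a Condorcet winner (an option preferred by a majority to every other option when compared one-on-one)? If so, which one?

Head-to-head results (29 voters total):
Rao vs Silva: Silva wins 16–13.
Rao vs Vance: Vance wins 16–13.
Rao vs Park: Rao wins 29–0.
Silva vs Vance: Vance wins 20–9.
Silva vs Park: Silva wins 16–13.
Vance vs Park: Vance wins 16–13.
Vance beats each rival — Rao (16–13), Silva (20–9), Park (16–13) — so Vance is the Condorcet winner.

Vance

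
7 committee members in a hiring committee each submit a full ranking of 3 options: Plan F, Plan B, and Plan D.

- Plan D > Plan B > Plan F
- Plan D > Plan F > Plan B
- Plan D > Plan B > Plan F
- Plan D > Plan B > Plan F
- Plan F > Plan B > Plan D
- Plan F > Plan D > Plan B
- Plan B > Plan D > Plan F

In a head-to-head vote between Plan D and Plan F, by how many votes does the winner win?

Ballots ranking Plan D above Plan F: 5.
Ballots ranking Plan F above Plan D: 2.
Plan D wins 5–2, a margin of 3.

3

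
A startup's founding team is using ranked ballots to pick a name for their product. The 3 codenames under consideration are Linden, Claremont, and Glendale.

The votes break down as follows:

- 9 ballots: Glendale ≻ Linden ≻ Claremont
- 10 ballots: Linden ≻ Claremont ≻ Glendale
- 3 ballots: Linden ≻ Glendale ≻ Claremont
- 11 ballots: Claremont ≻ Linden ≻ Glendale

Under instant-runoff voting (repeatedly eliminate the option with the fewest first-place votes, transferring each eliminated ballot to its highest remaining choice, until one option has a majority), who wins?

Round 1: Linden 13, Claremont 11, Glendale 9. Glendale has the fewest and is eliminated.
Round 2: Linden 22, Claremont 11. Linden has a majority.

Linden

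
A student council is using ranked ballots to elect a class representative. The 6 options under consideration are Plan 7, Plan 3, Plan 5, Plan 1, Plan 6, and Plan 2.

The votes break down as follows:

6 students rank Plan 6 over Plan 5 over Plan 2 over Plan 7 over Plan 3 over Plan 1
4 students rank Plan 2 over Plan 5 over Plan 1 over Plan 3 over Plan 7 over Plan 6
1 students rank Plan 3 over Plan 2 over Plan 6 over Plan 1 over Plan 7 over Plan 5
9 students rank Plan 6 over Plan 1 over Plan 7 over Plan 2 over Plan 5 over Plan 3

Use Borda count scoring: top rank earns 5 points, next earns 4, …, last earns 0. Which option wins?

Plan 6

Borda scores:
  Plan 7: 6·2 + 4·1 + 1 + 9·3 = 44
  Plan 3: 6·1 + 4·2 + 5 + 9·0 = 19
  Plan 5: 6·4 + 4·4 + 0 + 9·1 = 49
  Plan 1: 6·0 + 4·3 + 2 + 9·4 = 50
  Plan 6: 6·5 + 4·0 + 3 + 9·5 = 78
  Plan 2: 6·3 + 4·5 + 4 + 9·2 = 60
Plan 6 has the highest total.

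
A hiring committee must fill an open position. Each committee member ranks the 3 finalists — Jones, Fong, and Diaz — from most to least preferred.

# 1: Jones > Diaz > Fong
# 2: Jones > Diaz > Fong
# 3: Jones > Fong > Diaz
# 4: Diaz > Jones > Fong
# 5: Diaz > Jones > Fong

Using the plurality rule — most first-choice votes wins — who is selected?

Jones

First-place vote totals:
  Jones: 3
  Fong: 0
  Diaz: 2
Jones has the most first-place votes.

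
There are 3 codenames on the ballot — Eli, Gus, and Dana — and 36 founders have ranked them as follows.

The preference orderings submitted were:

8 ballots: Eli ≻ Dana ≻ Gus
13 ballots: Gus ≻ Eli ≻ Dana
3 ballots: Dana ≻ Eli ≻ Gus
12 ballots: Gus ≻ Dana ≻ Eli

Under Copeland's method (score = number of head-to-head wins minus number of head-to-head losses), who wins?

Gus

Pairwise results:
  Eli vs Gus: Gus wins 25–11.
  Eli vs Dana: Eli wins 21–15.
  Gus vs Dana: Gus wins 25–11.
Copeland scores (wins − losses):
  Eli: 1 − 1 = 0
  Gus: 2 − 0 = 2
  Dana: 0 − 2 = -2
Gus has the best Copeland score.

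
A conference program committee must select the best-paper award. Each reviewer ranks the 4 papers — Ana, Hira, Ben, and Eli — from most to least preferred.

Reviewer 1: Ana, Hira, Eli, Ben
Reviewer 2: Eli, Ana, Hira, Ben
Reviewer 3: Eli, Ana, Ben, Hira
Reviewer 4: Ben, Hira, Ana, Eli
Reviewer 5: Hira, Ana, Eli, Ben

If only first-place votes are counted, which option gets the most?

First-place vote totals:
  Ana: 1
  Hira: 1
  Ben: 1
  Eli: 2
Eli has the most first-place votes.

Eli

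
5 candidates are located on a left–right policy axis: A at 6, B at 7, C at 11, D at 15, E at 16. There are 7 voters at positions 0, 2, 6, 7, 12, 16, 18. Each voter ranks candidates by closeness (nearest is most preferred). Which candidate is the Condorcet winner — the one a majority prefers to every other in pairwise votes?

With single-peaked preferences on a line, the Condorcet winner is the candidate closest to the median voter.
The median voter (position 7) is closest to B at 7.
Check: B vs A — voters closer to B: 4 of 7.

B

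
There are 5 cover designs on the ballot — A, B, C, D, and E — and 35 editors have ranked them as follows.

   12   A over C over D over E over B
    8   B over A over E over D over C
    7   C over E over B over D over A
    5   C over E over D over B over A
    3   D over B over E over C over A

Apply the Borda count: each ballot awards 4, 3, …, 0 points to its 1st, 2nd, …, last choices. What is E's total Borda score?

Borda scores:
  A: 12·4 + 8·3 + 7·0 + 5·0 + 3·0 = 72
  B: 12·0 + 8·4 + 7·2 + 5·1 + 3·3 = 60
  C: 12·3 + 8·0 + 7·4 + 5·4 + 3·1 = 87
  D: 12·2 + 8·1 + 7·1 + 5·2 + 3·4 = 61
  E: 12·1 + 8·2 + 7·3 + 5·3 + 3·2 = 70

70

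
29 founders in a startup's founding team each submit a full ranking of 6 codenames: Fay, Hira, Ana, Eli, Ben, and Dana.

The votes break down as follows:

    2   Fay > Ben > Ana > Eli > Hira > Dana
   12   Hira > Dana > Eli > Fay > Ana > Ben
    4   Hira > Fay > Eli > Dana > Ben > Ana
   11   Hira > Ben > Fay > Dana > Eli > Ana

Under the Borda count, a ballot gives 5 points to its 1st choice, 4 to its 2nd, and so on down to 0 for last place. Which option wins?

Borda scores:
  Fay: 2·5 + 12·2 + 4·4 + 11·3 = 83
  Hira: 2·1 + 12·5 + 4·5 + 11·5 = 137
  Ana: 2·3 + 12·1 + 4·0 + 11·0 = 18
  Eli: 2·2 + 12·3 + 4·3 + 11·1 = 63
  Ben: 2·4 + 12·0 + 4·1 + 11·4 = 56
  Dana: 2·0 + 12·4 + 4·2 + 11·2 = 78
Hira has the highest total.

Hira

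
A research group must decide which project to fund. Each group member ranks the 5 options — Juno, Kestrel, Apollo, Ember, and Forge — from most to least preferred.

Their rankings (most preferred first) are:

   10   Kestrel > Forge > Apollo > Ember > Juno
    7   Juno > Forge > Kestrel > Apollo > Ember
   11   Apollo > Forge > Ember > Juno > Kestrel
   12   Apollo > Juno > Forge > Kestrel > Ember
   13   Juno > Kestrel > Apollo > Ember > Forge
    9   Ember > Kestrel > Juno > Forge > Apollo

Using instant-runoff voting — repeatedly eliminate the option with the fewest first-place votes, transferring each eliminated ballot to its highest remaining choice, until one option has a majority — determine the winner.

Round 1: Apollo 23, Juno 20, Kestrel 10, Ember 9, Forge 0. Forge has the fewest and is eliminated.
Round 2: Apollo 23, Juno 20, Kestrel 10, Ember 9. Ember has the fewest and is eliminated.
Round 3: Apollo 23, Juno 20, Kestrel 19. Kestrel has the fewest and is eliminated.
Round 4: Apollo 33, Juno 29. Apollo has a majority.

Apollo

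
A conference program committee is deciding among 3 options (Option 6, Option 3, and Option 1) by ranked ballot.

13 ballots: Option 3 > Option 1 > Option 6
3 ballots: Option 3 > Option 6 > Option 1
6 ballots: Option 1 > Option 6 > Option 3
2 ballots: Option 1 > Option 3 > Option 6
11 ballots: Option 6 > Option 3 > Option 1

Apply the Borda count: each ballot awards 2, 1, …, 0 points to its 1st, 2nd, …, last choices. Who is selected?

Borda scores:
  Option 6: 13·0 + 3·1 + 6·1 + 2·0 + 11·2 = 31
  Option 3: 13·2 + 3·2 + 6·0 + 2·1 + 11·1 = 45
  Option 1: 13·1 + 3·0 + 6·2 + 2·2 + 11·0 = 29
Option 3 has the highest total.

Option 3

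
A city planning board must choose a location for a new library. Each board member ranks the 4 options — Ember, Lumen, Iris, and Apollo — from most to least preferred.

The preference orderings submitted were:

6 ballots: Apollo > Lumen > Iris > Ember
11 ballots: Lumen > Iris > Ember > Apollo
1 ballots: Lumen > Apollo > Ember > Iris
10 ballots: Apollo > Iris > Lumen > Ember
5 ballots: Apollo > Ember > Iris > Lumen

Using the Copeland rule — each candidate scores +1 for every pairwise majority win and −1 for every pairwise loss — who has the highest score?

Apollo

Pairwise results:
  Ember vs Lumen: Lumen wins 28–5.
  Ember vs Iris: Iris wins 27–6.
  Ember vs Apollo: Apollo wins 22–11.
  Lumen vs Iris: Lumen wins 18–15.
  Lumen vs Apollo: Apollo wins 21–12.
  Iris vs Apollo: Apollo wins 22–11.
Copeland scores (wins − losses):
  Ember: 0 − 3 = -3
  Lumen: 2 − 1 = 1
  Iris: 1 − 2 = -1
  Apollo: 3 − 0 = 3
Apollo has the best Copeland score.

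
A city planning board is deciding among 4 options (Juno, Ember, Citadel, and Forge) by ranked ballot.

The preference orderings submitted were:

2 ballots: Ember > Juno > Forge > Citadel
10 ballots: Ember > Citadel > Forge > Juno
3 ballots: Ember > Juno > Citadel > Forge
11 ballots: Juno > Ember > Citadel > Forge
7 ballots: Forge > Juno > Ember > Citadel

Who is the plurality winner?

Ember

First-place vote totals:
  Juno: 11
  Ember: 15
  Citadel: 0
  Forge: 7
Ember has the most first-place votes.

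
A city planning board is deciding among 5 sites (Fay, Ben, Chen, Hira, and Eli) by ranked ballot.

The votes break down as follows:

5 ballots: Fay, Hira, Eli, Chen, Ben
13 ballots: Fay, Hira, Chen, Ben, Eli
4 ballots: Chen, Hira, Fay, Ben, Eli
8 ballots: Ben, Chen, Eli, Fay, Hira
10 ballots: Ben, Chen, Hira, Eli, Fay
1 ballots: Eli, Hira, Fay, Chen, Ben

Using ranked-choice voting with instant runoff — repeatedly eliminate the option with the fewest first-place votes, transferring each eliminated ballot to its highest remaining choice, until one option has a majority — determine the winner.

Round 1: Fay 18, Ben 18, Chen 4, Eli 1, Hira 0. Hira has the fewest and is eliminated.
Round 2: Fay 18, Ben 18, Chen 4, Eli 1. Eli has the fewest and is eliminated.
Round 3: Fay 19, Ben 18, Chen 4. Chen has the fewest and is eliminated.
Round 4: Fay 23, Ben 18. Fay has a majority.

Fay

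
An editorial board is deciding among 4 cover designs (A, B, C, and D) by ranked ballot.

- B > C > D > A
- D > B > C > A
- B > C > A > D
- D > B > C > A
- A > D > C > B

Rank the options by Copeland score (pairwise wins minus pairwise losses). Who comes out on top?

Pairwise results:
  A vs B: B wins 4–1.
  A vs C: C wins 4–1.
  A vs D: D wins 3–2.
  B vs C: B wins 4–1.
  B vs D: D wins 3–2.
  C vs D: D wins 3–2.
Copeland scores (wins − losses):
  A: 0 − 3 = -3
  B: 2 − 1 = 1
  C: 1 − 2 = -1
  D: 3 − 0 = 3
D has the best Copeland score.

D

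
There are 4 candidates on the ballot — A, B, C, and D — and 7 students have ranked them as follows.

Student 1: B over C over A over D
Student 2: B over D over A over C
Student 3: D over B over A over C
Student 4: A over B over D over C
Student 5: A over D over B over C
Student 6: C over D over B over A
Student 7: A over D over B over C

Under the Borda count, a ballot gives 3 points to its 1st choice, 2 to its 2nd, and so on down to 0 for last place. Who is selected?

B

Borda scores:
  A: 1 + 1 + 1 + 3 + 3 + 0 + 3 = 12
  B: 3 + 3 + 2 + 2 + 1 + 1 + 1 = 13
  C: 2 + 0 + 0 + 0 + 0 + 3 + 0 = 5
  D: 0 + 2 + 3 + 1 + 2 + 2 + 2 = 12
B has the highest total.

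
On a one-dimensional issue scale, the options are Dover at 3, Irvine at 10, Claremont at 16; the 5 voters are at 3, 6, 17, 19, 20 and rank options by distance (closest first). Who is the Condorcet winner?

With single-peaked preferences on a line, the Condorcet winner is the candidate closest to the median voter.
The median voter (position 17) is closest to Claremont at 16.
Check: Claremont vs Irvine — voters closer to Claremont: 3 of 5.

Claremont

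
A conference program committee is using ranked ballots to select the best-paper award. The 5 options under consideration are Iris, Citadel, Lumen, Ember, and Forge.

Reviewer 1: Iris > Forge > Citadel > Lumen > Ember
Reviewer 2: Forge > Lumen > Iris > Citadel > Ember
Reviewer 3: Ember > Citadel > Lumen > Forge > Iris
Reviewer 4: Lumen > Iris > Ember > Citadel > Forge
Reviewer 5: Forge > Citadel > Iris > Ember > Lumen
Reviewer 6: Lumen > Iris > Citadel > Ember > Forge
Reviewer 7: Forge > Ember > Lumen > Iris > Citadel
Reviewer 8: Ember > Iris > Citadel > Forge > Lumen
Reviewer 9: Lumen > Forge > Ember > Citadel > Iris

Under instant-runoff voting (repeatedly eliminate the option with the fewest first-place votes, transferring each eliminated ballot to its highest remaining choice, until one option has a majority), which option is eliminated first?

Citadel

Round 1: Lumen 3, Forge 3, Ember 2, Iris 1, Citadel 0. Citadel has the fewest and is eliminated.
Round 2: Lumen 3, Forge 3, Ember 2, Iris 1. Iris has the fewest and is eliminated.
Round 3: Forge 4, Lumen 3, Ember 2. Ember has the fewest and is eliminated.
Round 4: Forge 5, Lumen 4. Forge has a majority.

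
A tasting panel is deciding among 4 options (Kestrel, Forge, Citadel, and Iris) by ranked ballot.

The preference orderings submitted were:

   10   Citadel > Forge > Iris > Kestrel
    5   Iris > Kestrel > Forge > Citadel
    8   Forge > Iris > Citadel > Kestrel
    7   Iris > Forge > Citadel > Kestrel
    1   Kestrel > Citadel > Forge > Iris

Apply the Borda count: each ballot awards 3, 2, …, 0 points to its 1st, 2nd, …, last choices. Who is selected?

Forge

Borda scores:
  Kestrel: 10·0 + 5·2 + 8·0 + 7·0 + 3 = 13
  Forge: 10·2 + 5·1 + 8·3 + 7·2 + 1 = 64
  Citadel: 10·3 + 5·0 + 8·1 + 7·1 + 2 = 47
  Iris: 10·1 + 5·3 + 8·2 + 7·3 + 0 = 62
Forge has the highest total.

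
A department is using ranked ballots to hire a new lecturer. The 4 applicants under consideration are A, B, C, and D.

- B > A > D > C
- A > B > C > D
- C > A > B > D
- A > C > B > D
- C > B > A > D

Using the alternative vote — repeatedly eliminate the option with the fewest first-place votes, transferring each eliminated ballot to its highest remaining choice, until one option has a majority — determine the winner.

A

Round 1: A 2, C 2, B 1, D 0. D has the fewest and is eliminated.
Round 2: A 2, C 2, B 1. B has the fewest and is eliminated.
Round 3: A 3, C 2. A has a majority.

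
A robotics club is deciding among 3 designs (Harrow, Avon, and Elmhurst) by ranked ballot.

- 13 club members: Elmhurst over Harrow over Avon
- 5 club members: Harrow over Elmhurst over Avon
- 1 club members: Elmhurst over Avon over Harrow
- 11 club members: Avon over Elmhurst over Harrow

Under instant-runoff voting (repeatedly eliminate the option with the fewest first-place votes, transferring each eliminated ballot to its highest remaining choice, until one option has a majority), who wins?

Elmhurst

Round 1: Elmhurst 14, Avon 11, Harrow 5. Harrow has the fewest and is eliminated.
Round 2: Elmhurst 19, Avon 11. Elmhurst has a majority.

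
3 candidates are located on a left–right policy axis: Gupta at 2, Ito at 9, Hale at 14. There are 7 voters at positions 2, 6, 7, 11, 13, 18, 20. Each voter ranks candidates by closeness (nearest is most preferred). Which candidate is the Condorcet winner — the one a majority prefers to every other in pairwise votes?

With single-peaked preferences on a line, the Condorcet winner is the candidate closest to the median voter.
The median voter (position 11) is closest to Ito at 9.
Check: Ito vs Gupta — voters closer to Ito: 6 of 7.

Ito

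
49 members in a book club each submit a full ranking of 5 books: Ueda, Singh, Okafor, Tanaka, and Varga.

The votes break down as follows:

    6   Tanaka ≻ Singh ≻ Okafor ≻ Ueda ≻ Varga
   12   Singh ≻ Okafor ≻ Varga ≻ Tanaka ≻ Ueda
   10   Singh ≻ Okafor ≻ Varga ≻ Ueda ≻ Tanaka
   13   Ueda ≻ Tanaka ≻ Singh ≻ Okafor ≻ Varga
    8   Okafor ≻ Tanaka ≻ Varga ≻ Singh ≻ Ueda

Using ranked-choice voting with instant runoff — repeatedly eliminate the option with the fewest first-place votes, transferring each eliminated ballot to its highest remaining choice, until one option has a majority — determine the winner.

Round 1: Singh 22, Ueda 13, Okafor 8, Tanaka 6, Varga 0. Varga has the fewest and is eliminated.
Round 2: Singh 22, Ueda 13, Okafor 8, Tanaka 6. Tanaka has the fewest and is eliminated.
Round 3: Singh 28, Ueda 13, Okafor 8. Singh has a majority.

Singh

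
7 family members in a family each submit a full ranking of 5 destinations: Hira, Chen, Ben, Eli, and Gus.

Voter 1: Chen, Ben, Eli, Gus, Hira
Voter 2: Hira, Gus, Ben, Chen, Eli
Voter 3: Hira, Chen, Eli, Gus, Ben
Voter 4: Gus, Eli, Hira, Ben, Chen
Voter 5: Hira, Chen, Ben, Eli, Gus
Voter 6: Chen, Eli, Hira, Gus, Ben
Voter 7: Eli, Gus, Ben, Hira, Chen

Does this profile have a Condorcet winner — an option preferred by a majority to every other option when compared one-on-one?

Head-to-head results (7 voters total):
Hira vs Chen: Hira wins 5–2.
Hira vs Ben: Hira wins 5–2.
Hira vs Eli: Eli wins 4–3.
Hira vs Gus: Hira wins 4–3.
Chen vs Ben: Chen wins 4–3.
Chen vs Eli: Chen wins 5–2.
Chen vs Gus: Chen wins 4–3.
Ben vs Eli: Eli wins 4–3.
Ben vs Gus: Gus wins 5–2.
Eli vs Gus: Eli wins 5–2.
No candidate beats all others: Hira beats Chen beats Eli beats Hira, a majority cycle.

No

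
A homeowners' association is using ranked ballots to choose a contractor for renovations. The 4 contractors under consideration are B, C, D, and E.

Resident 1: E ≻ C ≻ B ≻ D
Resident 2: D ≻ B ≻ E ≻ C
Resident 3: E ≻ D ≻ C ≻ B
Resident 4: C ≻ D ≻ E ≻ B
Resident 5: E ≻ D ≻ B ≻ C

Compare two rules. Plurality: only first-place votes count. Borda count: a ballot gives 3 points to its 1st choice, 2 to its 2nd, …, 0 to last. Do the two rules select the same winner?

Plurality first-place counts: B 0, C 1, D 1, E 3 → E.
Borda totals: B 4, C 6, D 9, E 11 → E.
The two rules agree on E.

Yes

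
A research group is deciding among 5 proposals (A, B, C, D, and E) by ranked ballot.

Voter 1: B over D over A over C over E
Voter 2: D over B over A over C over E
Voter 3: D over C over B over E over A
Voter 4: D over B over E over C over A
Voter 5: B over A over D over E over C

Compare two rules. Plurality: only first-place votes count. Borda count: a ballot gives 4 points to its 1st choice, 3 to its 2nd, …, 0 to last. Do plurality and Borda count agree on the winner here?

Yes

Plurality first-place counts: A 0, B 2, C 0, D 3, E 0 → D.
Borda totals: A 7, B 16, C 6, D 17, E 4 → D.
The two rules agree on D.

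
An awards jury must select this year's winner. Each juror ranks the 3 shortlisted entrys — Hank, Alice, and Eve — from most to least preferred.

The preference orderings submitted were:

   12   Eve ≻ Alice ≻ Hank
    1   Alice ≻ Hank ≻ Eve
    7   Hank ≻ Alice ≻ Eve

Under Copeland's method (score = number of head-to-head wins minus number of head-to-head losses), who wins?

Eve

Pairwise results:
  Hank vs Alice: Alice wins 13–7.
  Hank vs Eve: Eve wins 12–8.
  Alice vs Eve: Eve wins 12–8.
Copeland scores (wins − losses):
  Hank: 0 − 2 = -2
  Alice: 1 − 1 = 0
  Eve: 2 − 0 = 2
Eve has the best Copeland score.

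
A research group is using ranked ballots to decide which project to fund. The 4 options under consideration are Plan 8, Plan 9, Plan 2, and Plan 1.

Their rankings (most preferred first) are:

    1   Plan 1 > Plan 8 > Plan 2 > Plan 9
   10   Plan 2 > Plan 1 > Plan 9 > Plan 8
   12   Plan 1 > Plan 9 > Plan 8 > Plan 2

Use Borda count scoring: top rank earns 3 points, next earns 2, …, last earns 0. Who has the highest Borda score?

Borda scores:
  Plan 8: 2 + 10·0 + 12·1 = 14
  Plan 9: 0 + 10·1 + 12·2 = 34
  Plan 2: 1 + 10·3 + 12·0 = 31
  Plan 1: 3 + 10·2 + 12·3 = 59
Plan 1 has the highest total.

Plan 1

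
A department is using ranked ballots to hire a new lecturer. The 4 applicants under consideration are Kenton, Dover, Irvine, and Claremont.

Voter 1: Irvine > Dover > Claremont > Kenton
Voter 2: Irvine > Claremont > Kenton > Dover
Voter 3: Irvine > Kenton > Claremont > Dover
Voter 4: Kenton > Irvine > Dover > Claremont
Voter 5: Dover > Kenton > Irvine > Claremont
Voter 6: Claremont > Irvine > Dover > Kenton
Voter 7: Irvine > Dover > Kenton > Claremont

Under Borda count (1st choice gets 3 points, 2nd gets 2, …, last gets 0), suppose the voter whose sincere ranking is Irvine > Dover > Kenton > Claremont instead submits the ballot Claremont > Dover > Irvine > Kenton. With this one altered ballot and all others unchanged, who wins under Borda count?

Borda totals with the altered ballot: Kenton 8, Dover 9, Irvine 15, Claremont 10.
The winner is unchanged: still Irvine.

Irvine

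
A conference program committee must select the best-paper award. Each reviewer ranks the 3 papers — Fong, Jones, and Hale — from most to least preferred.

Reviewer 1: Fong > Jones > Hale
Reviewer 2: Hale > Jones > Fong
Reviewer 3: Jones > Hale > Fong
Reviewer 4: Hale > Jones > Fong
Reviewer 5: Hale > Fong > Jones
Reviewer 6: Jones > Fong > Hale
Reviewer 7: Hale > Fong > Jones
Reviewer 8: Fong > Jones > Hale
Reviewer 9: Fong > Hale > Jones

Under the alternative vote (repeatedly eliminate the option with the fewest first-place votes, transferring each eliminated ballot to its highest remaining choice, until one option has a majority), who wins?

Round 1: Hale 4, Fong 3, Jones 2. Jones has the fewest and is eliminated.
Round 2: Hale 5, Fong 4. Hale has a majority.

Hale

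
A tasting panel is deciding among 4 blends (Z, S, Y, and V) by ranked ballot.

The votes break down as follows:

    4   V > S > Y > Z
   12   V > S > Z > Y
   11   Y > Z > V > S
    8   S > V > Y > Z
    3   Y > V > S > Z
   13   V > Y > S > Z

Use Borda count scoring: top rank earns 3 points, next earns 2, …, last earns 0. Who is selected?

Borda scores:
  Z: 4·0 + 12·1 + 11·2 + 8·0 + 3·0 + 13·0 = 34
  S: 4·2 + 12·2 + 11·0 + 8·3 + 3·1 + 13·1 = 72
  Y: 4·1 + 12·0 + 11·3 + 8·1 + 3·3 + 13·2 = 80
  V: 4·3 + 12·3 + 11·1 + 8·2 + 3·2 + 13·3 = 120
V has the highest total.

V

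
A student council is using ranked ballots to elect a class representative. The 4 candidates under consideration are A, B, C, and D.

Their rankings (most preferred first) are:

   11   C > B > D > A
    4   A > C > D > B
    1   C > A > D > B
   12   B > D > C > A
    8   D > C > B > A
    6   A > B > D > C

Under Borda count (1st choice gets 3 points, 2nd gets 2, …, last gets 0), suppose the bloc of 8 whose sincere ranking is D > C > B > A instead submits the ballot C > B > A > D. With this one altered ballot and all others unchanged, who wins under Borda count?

B

Borda totals with the altered ballot: A 40, B 86, C 80, D 46.
The winner is unchanged: still B.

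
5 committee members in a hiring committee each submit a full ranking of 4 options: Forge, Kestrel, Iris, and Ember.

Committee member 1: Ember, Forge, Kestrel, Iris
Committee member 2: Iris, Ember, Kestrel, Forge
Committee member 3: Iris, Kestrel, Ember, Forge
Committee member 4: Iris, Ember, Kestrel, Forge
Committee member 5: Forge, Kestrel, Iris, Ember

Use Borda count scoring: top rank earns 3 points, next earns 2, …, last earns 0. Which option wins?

Iris

Borda scores:
  Forge: 2 + 0 + 0 + 0 + 3 = 5
  Kestrel: 1 + 1 + 2 + 1 + 2 = 7
  Iris: 0 + 3 + 3 + 3 + 1 = 10
  Ember: 3 + 2 + 1 + 2 + 0 = 8
Iris has the highest total.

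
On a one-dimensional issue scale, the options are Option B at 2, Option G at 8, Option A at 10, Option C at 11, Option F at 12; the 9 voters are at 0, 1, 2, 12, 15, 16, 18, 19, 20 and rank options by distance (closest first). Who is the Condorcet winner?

Option F

With single-peaked preferences on a line, the Condorcet winner is the candidate closest to the median voter.
The median voter (position 15) is closest to Option F at 12.
Check: Option F vs Option B — voters closer to Option F: 6 of 9.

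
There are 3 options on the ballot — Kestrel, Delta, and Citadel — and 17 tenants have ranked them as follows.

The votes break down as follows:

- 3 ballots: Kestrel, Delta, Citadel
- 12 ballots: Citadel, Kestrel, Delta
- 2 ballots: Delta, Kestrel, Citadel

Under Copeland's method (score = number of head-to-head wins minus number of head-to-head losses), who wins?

Pairwise results:
  Kestrel vs Delta: Kestrel wins 15–2.
  Kestrel vs Citadel: Citadel wins 12–5.
  Delta vs Citadel: Citadel wins 12–5.
Copeland scores (wins − losses):
  Kestrel: 1 − 1 = 0
  Delta: 0 − 2 = -2
  Citadel: 2 − 0 = 2
Citadel has the best Copeland score.

Citadel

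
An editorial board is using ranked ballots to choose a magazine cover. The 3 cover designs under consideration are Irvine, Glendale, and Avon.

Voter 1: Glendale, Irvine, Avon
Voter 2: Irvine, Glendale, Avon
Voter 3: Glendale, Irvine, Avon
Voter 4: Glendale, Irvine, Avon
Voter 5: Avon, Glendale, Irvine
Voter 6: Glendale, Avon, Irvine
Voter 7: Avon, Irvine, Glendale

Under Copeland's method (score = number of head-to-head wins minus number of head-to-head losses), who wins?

Glendale

Pairwise results:
  Irvine vs Glendale: Glendale wins 5–2.
  Irvine vs Avon: Irvine wins 4–3.
  Glendale vs Avon: Glendale wins 5–2.
Copeland scores (wins − losses):
  Irvine: 1 − 1 = 0
  Glendale: 2 − 0 = 2
  Avon: 0 − 2 = -2
Glendale has the best Copeland score.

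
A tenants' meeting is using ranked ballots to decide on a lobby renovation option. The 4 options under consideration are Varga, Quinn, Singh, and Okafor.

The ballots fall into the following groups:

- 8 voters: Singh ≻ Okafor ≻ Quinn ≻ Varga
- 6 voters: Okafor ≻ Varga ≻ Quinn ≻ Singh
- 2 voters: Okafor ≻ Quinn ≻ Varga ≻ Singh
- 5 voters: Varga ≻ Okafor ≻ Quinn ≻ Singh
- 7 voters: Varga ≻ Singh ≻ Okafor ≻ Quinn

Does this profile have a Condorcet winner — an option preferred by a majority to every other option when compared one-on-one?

Head-to-head results (28 voters total):
Varga vs Quinn: Varga wins 18–10.
Varga vs Singh: Varga wins 20–8.
Varga vs Okafor: Okafor wins 16–12.
Quinn vs Singh: Singh wins 15–13.
Quinn vs Okafor: Okafor wins 28–0.
Singh vs Okafor: Singh wins 15–13.
No candidate beats all others: Varga beats Singh beats Okafor beats Varga, a majority cycle.

No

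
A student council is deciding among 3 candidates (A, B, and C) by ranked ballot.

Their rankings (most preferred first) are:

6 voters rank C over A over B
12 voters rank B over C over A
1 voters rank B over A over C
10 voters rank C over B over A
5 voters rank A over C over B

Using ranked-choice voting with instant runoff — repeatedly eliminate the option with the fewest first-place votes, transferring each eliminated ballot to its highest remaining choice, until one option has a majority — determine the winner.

C

Round 1: C 16, B 13, A 5. A has the fewest and is eliminated.
Round 2: C 21, B 13. C has a majority.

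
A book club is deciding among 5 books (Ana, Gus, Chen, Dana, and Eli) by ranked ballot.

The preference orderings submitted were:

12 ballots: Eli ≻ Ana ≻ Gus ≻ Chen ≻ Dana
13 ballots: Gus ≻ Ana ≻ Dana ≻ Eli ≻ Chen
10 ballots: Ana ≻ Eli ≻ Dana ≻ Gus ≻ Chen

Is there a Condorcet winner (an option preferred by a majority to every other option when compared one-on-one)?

Yes

Head-to-head results (35 voters total):
Ana vs Gus: Ana wins 22–13.
Ana vs Chen: Ana wins 35–0.
Ana vs Dana: Ana wins 35–0.
Ana vs Eli: Ana wins 23–12.
Gus vs Chen: Gus wins 35–0.
Gus vs Dana: Gus wins 25–10.
Gus vs Eli: Eli wins 22–13.
Chen vs Dana: Dana wins 23–12.
Chen vs Eli: Eli wins 35–0.
Dana vs Eli: Eli wins 22–13.
Ana beats each rival — Gus (22–13), Chen (35–0), Dana (35–0), Eli (23–12) — so Ana is the Condorcet winner.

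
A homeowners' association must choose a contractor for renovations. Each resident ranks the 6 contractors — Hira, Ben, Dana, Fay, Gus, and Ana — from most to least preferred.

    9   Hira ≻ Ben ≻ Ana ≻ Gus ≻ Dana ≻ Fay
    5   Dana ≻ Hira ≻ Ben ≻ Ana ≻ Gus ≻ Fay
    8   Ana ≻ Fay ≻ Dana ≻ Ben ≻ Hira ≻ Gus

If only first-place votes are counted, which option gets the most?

First-place vote totals:
  Hira: 9
  Ben: 0
  Dana: 5
  Fay: 0
  Gus: 0
  Ana: 8
Hira has the most first-place votes.

Hira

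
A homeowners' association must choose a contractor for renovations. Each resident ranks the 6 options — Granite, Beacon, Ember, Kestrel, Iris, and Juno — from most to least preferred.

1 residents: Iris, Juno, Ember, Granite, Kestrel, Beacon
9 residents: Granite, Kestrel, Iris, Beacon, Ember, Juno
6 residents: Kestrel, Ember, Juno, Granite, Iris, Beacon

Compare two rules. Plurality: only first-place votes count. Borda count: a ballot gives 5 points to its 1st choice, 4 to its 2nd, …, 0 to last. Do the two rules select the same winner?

No

Plurality first-place counts: Granite 9, Beacon 0, Ember 0, Kestrel 6, Iris 1, Juno 0 → Granite.
Borda totals: Granite 59, Beacon 18, Ember 36, Kestrel 67, Iris 38, Juno 22 → Kestrel.
The two rules disagree: plurality picks Granite, Borda picks Kestrel.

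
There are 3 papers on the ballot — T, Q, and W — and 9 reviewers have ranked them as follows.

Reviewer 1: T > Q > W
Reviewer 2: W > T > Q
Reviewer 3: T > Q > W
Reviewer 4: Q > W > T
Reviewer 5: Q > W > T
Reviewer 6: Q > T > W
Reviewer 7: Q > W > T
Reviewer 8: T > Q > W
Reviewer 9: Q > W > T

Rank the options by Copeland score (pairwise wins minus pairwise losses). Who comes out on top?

Pairwise results:
  T vs Q: Q wins 5–4.
  T vs W: W wins 5–4.
  Q vs W: Q wins 8–1.
Copeland scores (wins − losses):
  T: 0 − 2 = -2
  Q: 2 − 0 = 2
  W: 1 − 1 = 0
Q has the best Copeland score.

Q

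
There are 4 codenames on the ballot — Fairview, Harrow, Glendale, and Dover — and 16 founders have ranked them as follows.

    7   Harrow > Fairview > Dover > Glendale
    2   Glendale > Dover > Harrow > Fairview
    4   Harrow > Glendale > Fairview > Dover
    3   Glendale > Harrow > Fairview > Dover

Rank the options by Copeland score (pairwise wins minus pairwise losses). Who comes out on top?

Pairwise results:
  Fairview vs Harrow: Harrow wins 16–0.
  Fairview vs Glendale: Glendale wins 9–7.
  Fairview vs Dover: Fairview wins 14–2.
  Harrow vs Glendale: Harrow wins 11–5.
  Harrow vs Dover: Harrow wins 14–2.
  Glendale vs Dover: Glendale wins 9–7.
Copeland scores (wins − losses):
  Fairview: 1 − 2 = -1
  Harrow: 3 − 0 = 3
  Glendale: 2 − 1 = 1
  Dover: 0 − 3 = -3
Harrow has the best Copeland score.

Harrow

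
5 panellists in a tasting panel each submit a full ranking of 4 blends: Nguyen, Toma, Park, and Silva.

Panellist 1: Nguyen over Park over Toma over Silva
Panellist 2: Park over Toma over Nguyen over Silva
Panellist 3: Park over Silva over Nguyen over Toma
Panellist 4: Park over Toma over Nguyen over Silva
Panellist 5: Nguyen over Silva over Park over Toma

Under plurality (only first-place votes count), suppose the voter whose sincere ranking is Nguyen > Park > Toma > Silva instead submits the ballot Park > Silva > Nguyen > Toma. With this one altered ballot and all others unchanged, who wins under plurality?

First-place totals with the altered ballot: Nguyen 1, Toma 0, Park 4, Silva 0.
The winner is unchanged: still Park.

Park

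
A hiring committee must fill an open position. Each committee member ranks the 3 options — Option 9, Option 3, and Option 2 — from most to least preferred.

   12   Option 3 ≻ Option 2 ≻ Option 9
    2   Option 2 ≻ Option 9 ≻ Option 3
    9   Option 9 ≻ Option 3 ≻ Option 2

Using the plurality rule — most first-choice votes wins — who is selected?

First-place vote totals:
  Option 9: 9
  Option 3: 12
  Option 2: 2
Option 3 has the most first-place votes.

Option 3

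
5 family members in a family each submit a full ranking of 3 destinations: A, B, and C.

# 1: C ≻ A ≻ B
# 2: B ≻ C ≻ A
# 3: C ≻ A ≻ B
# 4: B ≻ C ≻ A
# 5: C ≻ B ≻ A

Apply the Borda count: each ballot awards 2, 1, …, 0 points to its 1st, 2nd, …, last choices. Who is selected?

Borda scores:
  A: 1 + 0 + 1 + 0 + 0 = 2
  B: 0 + 2 + 0 + 2 + 1 = 5
  C: 2 + 1 + 2 + 1 + 2 = 8
C has the highest total.

C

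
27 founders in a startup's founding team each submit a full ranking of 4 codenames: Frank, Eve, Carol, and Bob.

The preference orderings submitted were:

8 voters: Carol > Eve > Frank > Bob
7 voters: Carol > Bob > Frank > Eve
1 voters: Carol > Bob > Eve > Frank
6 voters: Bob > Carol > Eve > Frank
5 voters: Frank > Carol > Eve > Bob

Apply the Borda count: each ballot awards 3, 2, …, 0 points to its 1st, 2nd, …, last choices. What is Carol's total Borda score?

70

Borda scores:
  Frank: 8·1 + 7·1 + 0 + 6·0 + 5·3 = 30
  Eve: 8·2 + 7·0 + 1 + 6·1 + 5·1 = 28
  Carol: 8·3 + 7·3 + 3 + 6·2 + 5·2 = 70
  Bob: 8·0 + 7·2 + 2 + 6·3 + 5·0 = 34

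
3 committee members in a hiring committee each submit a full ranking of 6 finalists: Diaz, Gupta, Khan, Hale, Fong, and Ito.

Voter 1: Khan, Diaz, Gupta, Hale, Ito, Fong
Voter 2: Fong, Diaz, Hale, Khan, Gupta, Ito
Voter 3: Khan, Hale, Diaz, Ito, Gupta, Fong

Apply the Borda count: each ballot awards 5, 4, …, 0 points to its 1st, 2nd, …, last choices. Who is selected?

Borda scores:
  Diaz: 4 + 4 + 3 = 11
  Gupta: 3 + 1 + 1 = 5
  Khan: 5 + 2 + 5 = 12
  Hale: 2 + 3 + 4 = 9
  Fong: 0 + 5 + 0 = 5
  Ito: 1 + 0 + 2 = 3
Khan has the highest total.

Khan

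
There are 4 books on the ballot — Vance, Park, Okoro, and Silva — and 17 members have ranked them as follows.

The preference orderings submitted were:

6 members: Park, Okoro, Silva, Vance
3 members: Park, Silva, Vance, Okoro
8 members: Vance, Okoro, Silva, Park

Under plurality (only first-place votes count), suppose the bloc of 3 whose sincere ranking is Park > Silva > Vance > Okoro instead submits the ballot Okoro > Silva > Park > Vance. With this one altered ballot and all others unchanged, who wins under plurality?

First-place totals with the altered ballot: Vance 8, Park 6, Okoro 3, Silva 0.
The switch changes the winner from Park to Vance.

Vance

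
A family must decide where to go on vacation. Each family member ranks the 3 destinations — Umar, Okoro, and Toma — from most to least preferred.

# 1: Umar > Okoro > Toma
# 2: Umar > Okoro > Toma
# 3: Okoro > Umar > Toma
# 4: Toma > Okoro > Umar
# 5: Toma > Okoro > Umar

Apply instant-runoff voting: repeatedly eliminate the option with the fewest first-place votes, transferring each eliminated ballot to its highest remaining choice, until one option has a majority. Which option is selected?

Round 1: Umar 2, Toma 2, Okoro 1. Okoro has the fewest and is eliminated.
Round 2: Umar 3, Toma 2. Umar has a majority.

Umar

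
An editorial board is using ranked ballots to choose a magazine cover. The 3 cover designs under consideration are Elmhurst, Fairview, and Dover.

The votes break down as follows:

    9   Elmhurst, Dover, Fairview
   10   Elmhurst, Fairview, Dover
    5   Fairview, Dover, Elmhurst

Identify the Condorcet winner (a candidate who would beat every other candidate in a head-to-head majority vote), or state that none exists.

Head-to-head results (24 voters total):
Elmhurst vs Fairview: Elmhurst wins 19–5.
Elmhurst vs Dover: Elmhurst wins 19–5.
Fairview vs Dover: Fairview wins 15–9.
Elmhurst beats each rival — Fairview (19–5), Dover (19–5) — so Elmhurst is the Condorcet winner.

Elmhurst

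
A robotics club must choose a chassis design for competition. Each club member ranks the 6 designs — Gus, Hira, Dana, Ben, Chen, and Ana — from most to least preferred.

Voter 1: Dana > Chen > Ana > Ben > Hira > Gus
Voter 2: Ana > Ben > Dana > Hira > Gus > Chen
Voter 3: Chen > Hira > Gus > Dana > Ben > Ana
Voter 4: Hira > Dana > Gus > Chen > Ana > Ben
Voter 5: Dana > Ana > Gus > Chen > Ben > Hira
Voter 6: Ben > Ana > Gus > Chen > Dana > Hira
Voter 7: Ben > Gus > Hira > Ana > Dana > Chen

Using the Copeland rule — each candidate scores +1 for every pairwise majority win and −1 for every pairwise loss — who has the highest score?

Pairwise results:
  Gus vs Hira: Hira wins 4–3.
  Gus vs Dana: Dana wins 4–3.
  Gus vs Ben: Ben wins 4–3.
  Gus vs Chen: Gus wins 5–2.
  Gus vs Ana: Ana wins 4–3.
  Hira vs Dana: Dana wins 4–3.
  Hira vs Ben: Ben wins 5–2.
  Hira vs Chen: Chen wins 4–3.
  Hira vs Ana: Ana wins 4–3.
  Dana vs Ben: Dana wins 4–3.
  Dana vs Chen: Dana wins 5–2.
  Dana vs Ana: Dana wins 4–3.
  Ben vs Chen: Chen wins 4–3.
  Ben vs Ana: Ana wins 4–3.
  Chen vs Ana: Ana wins 4–3.
Copeland scores (wins − losses):
  Gus: 1 − 4 = -3
  Hira: 1 − 4 = -3
  Dana: 5 − 0 = 5
  Ben: 2 − 3 = -1
  Chen: 2 − 3 = -1
  Ana: 4 − 1 = 3
Dana has the best Copeland score.

Dana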